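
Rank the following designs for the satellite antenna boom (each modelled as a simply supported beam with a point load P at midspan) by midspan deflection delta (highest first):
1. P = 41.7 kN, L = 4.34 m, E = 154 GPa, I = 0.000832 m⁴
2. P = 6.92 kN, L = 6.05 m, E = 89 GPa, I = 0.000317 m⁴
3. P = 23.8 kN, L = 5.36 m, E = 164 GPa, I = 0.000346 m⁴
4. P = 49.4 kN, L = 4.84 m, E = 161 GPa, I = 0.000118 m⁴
Model: a simply supported beam with a point load P at midspan, so delta = (P·L^3) / (48·E·I) (SI units).
  Case 1: delta = (41700 × 4.34^3) / (48 × (1.54 × 10¹¹) × 0.000832) = 0.0005543 m = 0.5543 mm
  Case 2: delta = (6920 × 6.05^3) / (48 × (8.9 × 10¹⁰) × 0.000317) = 0.001132 m = 1.132 mm
  Case 3: delta = (23800 × 5.36^3) / (48 × (1.64 × 10¹¹) × 0.000346) = 0.001346 m = 1.346 mm
  Case 4: delta = (49400 × 4.84^3) / (48 × (1.61 × 10¹¹) × 0.000118) = 0.006142 m = 6.142 mm
Ordering: 6.142 mm (case 4) > 1.346 mm (case 3) > 1.132 mm (case 2) > 0.5543 mm (case 1)
Final answer: 4, 3, 2, 1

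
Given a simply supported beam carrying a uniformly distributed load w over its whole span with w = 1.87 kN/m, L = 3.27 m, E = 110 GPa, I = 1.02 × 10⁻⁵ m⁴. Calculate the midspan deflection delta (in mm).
Model: a simply supported beam carrying a uniformly distributed load w over its whole span, so delta = (5·w·L^4) / (384·E·I).
Convert to SI units:
  w = 1.87 kN/m = 1870 N/m
  E = 110 GPa = 1.1 × 10¹¹ Pa
Substitute:
  delta = (5 × 1870 × 3.27^4) / (384 × (1.1 × 10¹¹) × (1.02 × 10⁻⁵))
  delta = 0.002481 m
Convert: delta = 0.002481 m = 2.481 mm
Final answer: delta = 2.481 mm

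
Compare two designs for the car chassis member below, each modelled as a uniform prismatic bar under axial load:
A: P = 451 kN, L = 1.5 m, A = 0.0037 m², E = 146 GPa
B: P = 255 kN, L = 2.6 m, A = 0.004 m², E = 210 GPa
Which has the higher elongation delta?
Model: a uniform prismatic bar under axial load, so delta = (P·L) / (A·E) (SI units).
  A: delta = (451000 × 1.5) / (0.0037 × (1.46 × 10¹¹)) = 0.001252 m = 1.252 mm
  B: delta = (255000 × 2.6) / (0.004 × (2.1 × 10¹¹)) = 0.0007893 m = 0.7893 mm
1.252 mm > 0.7893 mm, so A is larger.
Final answer: A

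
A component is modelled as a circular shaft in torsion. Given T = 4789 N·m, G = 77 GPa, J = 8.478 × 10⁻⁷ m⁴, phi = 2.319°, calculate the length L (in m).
Model: a circular shaft in torsion, so phi = (T·L) / (G·J).
Solve for L: L = (phi·G·J) / T.
Convert to SI units:
  G = 77 GPa = 7.7 × 10¹⁰ Pa
  phi = 2.319° = 0.04047 rad
Substitute:
  L = (0.04047 × (7.7 × 10¹⁰) × (8.478 × 10⁻⁷)) / 4789
  L = 0.5517 m
Final answer: L = 0.5517 m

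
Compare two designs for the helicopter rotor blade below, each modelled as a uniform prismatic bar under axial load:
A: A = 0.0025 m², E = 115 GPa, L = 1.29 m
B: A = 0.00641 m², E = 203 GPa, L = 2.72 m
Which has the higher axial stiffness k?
Model: a uniform prismatic bar under axial load, so k = (A·E) / L (SI units).
  A: k = (0.0025 × (1.15 × 10¹¹)) / 1.29 = 2.229 × 10⁸ N/m = 222.9 MN/m
  B: k = (0.00641 × (2.03 × 10¹¹)) / 2.72 = 4.784 × 10⁸ N/m = 478.4 MN/m
478.4 MN/m > 222.9 MN/m, so B is larger.
Final answer: B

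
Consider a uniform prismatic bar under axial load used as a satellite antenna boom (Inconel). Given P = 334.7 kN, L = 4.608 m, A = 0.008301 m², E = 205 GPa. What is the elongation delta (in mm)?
Model: a uniform prismatic bar under axial load, so delta = (P·L) / (A·E).
Convert to SI units:
  P = 334.7 kN = 334700 N
  E = 205 GPa = 2.05 × 10¹¹ Pa
Substitute:
  delta = (334700 × 4.608) / (0.008301 × (2.05 × 10¹¹))
  delta = 0.0009063 m
Convert: delta = 0.0009063 m = 0.9063 mm
Final answer: delta = 0.9063 mm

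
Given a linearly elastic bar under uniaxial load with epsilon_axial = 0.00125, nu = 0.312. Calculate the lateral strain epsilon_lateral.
Model: a linearly elastic bar under uniaxial load, so epsilon_lateral = -nu·epsilon_axial.
Substitute:
  epsilon_lateral = -(0.312 × 0.00125)
  epsilon_lateral = -0.00039
Final answer: epsilon_lateral = -0.00039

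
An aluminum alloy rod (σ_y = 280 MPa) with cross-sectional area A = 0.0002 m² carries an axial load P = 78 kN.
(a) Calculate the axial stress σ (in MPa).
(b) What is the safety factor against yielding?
(a) Axial stress σ = P/A. Convert P = 78 kN = 78000 N.
  σ = 78000 / 0.0002 = 3.9 × 10⁸ Pa = 390 MPa
(b) Safety factor SF = σ_y/σ = 280 / 390 = 0.7179
Final answer: (a) σ = 390 MPa, (b) SF = 0.7179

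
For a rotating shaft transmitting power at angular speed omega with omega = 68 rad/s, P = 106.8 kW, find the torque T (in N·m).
Model: a rotating shaft transmitting power at angular speed omega, so P = T·omega.
Solve for T: T = P / omega.
Convert to SI units:
  P = 106.8 kW = 106800 W
Substitute:
  T = 106800 / 68
  T = 1571 N·m
Final answer: T = 1571 N·m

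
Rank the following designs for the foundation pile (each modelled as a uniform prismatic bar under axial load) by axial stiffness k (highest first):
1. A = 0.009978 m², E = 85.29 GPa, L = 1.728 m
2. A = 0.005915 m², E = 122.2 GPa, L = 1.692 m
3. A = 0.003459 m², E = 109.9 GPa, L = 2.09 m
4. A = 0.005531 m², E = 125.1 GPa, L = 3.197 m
Model: a uniform prismatic bar under axial load, so k = (A·E) / L (SI units).
  Case 1: k = (0.009978 × (8.529 × 10¹⁰)) / 1.728 = 4.925 × 10⁸ N/m = 492.5 MN/m
  Case 2: k = (0.005915 × (1.222 × 10¹¹)) / 1.692 = 4.272 × 10⁸ N/m = 427.2 MN/m
  Case 3: k = (0.003459 × (1.099 × 10¹¹)) / 2.09 = 1.819 × 10⁸ N/m = 181.9 MN/m
  Case 4: k = (0.005531 × (1.251 × 10¹¹)) / 3.197 = 2.164 × 10⁸ N/m = 216.4 MN/m
Ordering: 492.5 MN/m (case 1) > 427.2 MN/m (case 2) > 216.4 MN/m (case 4) > 181.9 MN/m (case 3)
Final answer: 1, 2, 4, 3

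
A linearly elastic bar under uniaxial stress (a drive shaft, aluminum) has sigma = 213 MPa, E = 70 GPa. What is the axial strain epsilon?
Model: a linearly elastic bar under uniaxial stress, so epsilon = sigma / E.
Convert to SI units:
  sigma = 213 MPa = 2.13 × 10⁸ Pa
  E = 70 GPa = 7 × 10¹⁰ Pa
Substitute:
  epsilon = (2.13 × 10⁸) / (7 × 10¹⁰)
  epsilon = 0.003043
Final answer: epsilon = 0.003043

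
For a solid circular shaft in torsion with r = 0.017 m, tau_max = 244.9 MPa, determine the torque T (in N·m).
Model: a solid circular shaft in torsion, so tau_max = (2·T) / (π·r^3).
Solve for T: T = (π·tau_max·r^3) / 2.
Convert to SI units:
  tau_max = 244.9 MPa = 2.449 × 10⁸ Pa
Substitute:
  T = (π × (2.449 × 10⁸) × 0.017^3) / 2
  T = 1890 N·m
Final answer: T = 1890 N·m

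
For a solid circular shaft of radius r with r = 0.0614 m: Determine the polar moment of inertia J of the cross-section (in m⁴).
Model: a solid circular shaft of radius r, so J = (π·r^4) / 2.
Substitute:
  J = (π × 0.0614^4) / 2
  J = 2.233 × 10⁻⁵ m⁴
Final answer: J = 2.233 × 10⁻⁵ m⁴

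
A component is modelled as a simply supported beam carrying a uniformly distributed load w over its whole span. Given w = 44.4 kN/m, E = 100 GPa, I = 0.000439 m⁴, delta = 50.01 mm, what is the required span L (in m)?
Model: a simply supported beam carrying a uniformly distributed load w over its whole span, so delta = (5·w·L^4) / (384·E·I).
Solve for L: L = ((384·delta·E·I) / (5·w))^(1/4).
Convert to SI units:
  w = 44.4 kN/m = 44400 N/m
  E = 100 GPa = 1 × 10¹¹ Pa
  delta = 50.01 mm = 0.05001 m
Substitute:
  L = ((384 × 0.05001 × (1 × 10¹¹) × 0.000439) / (5 × 44400))^(1/4)
  L = 7.85 m
Final answer: L = 7.85 m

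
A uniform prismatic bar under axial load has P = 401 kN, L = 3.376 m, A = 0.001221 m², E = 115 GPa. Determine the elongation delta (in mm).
Model: a uniform prismatic bar under axial load, so delta = (P·L) / (A·E).
Convert to SI units:
  P = 401 kN = 401000 N
  E = 115 GPa = 1.15 × 10¹¹ Pa
Substitute:
  delta = (401000 × 3.376) / (0.001221 × (1.15 × 10¹¹))
  delta = 0.009641 m
Convert: delta = 0.009641 m = 9.641 mm
Final answer: delta = 9.641 mm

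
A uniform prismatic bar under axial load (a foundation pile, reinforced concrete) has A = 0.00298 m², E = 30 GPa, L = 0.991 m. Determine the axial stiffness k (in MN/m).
Model: a uniform prismatic bar under axial load, so k = (A·E) / L.
Convert to SI units:
  E = 30 GPa = 3 × 10¹⁰ Pa
Substitute:
  k = (0.00298 × (3 × 10¹⁰)) / 0.991
  k = 9.021 × 10⁷ N/m
Convert: k = 9.021 × 10⁷ N/m = 90.21 MN/m
Final answer: k = 90.21 MN/m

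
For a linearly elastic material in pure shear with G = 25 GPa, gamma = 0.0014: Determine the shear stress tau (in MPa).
Model: a linearly elastic material in pure shear, so tau = G·gamma.
Convert to SI units:
  G = 25 GPa = 2.5 × 10¹⁰ Pa
Substitute:
  tau = (2.5 × 10¹⁰) × 0.0014
  tau = 3.5 × 10⁷ Pa
Convert: tau = 3.5 × 10⁷ Pa = 35 MPa
Final answer: tau = 35 MPa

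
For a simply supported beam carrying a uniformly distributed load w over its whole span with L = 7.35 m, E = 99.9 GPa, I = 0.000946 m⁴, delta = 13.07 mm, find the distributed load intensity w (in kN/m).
Model: a simply supported beam carrying a uniformly distributed load w over its whole span, so delta = (5·w·L^4) / (384·E·I).
Solve for w: w = (384·delta·E·I) / (5·L^4).
Convert to SI units:
  E = 99.9 GPa = 9.99 × 10¹⁰ Pa
  delta = 13.07 mm = 0.01307 m
Substitute:
  w = (384 × 0.01307 × (9.99 × 10¹⁰) × 0.000946) / (5 × 7.35^4)
  w = 32500 N/m
Convert: w = 32500 N/m = 32.5 kN/m
Final answer: w = 32.5 kN/m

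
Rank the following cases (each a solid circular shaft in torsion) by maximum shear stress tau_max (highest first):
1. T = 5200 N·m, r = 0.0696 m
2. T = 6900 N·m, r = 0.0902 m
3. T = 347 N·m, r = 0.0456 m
Model: a solid circular shaft in torsion, so tau_max = (2·T) / (π·r^3) (SI units).
  Case 1: tau_max = (2 × 5200) / (π × 0.0696^3) = 9.819 × 10⁶ Pa = 9.819 MPa
  Case 2: tau_max = (2 × 6900) / (π × 0.0902^3) = 5.986 × 10⁶ Pa = 5.986 MPa
  Case 3: tau_max = (2 × 347) / (π × 0.0456^3) = 2.33 × 10⁶ Pa = 2.33 MPa
Ordering: 9.819 MPa (case 1) > 5.986 MPa (case 2) > 2.33 MPa (case 3)
Final answer: 1, 2, 3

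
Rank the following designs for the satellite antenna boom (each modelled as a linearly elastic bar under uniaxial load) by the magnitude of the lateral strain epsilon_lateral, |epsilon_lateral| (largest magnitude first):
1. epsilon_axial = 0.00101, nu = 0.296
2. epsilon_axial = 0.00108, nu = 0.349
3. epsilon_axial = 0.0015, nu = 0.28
Model: a linearly elastic bar under uniaxial load, so epsilon_lateral = -nu·epsilon_axial (SI units).
  Case 1: epsilon_lateral = -(0.296 × 0.00101) = -0.000299
  Case 2: epsilon_lateral = -(0.349 × 0.00108) = -0.0003769
  Case 3: epsilon_lateral = -(0.28 × 0.0015) = -0.00042
Ordering by |epsilon_lateral|: 0.00042 (case 3) > 0.0003769 (case 2) > 0.000299 (case 1)
Final answer: 3, 2, 1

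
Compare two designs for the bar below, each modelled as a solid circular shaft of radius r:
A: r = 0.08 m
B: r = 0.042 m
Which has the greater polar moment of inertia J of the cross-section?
Model: a solid circular shaft of radius r, so J = (π·r^4) / 2 (SI units).
  A: J = (π × 0.08^4) / 2 = 6.434 × 10⁻⁵ m⁴
  B: J = (π × 0.042^4) / 2 = 4.888 × 10⁻⁶ m⁴
6.434 × 10⁻⁵ m⁴ > 4.888 × 10⁻⁶ m⁴, so A is larger.
Final answer: A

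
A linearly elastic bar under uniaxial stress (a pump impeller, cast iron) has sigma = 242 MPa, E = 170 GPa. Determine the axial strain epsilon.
Model: a linearly elastic bar under uniaxial stress, so epsilon = sigma / E.
Convert to SI units:
  sigma = 242 MPa = 2.42 × 10⁸ Pa
  E = 170 GPa = 1.7 × 10¹¹ Pa
Substitute:
  epsilon = (2.42 × 10⁸) / (1.7 × 10¹¹)
  epsilon = 0.001424
Final answer: epsilon = 0.001424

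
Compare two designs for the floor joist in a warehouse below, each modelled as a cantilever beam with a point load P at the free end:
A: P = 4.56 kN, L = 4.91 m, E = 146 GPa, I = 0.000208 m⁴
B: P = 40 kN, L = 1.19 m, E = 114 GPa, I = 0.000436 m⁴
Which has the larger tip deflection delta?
Model: a cantilever beam with a point load P at the free end, so delta = (P·L^3) / (3·E·I) (SI units).
  A: delta = (4560 × 4.91^3) / (3 × (1.46 × 10¹¹) × 0.000208) = 0.005925 m = 5.925 mm
  B: delta = (40000 × 1.19^3) / (3 × (1.14 × 10¹¹) × 0.000436) = 0.0004521 m = 0.4521 mm
5.925 mm > 0.4521 mm, so A is larger.
Final answer: A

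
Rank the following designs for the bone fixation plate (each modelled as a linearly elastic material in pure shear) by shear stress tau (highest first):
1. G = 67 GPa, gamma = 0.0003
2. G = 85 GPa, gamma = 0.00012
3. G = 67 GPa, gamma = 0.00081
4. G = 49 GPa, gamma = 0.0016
Model: a linearly elastic material in pure shear, so tau = G·gamma (SI units).
  Case 1: tau = (6.7 × 10¹⁰) × 0.0003 = 2.01 × 10⁷ Pa = 20.1 MPa
  Case 2: tau = (8.5 × 10¹⁰) × 0.00012 = 1.02 × 10⁷ Pa = 10.2 MPa
  Case 3: tau = (6.7 × 10¹⁰) × 0.00081 = 5.427 × 10⁷ Pa = 54.27 MPa
  Case 4: tau = (4.9 × 10¹⁰) × 0.0016 = 7.84 × 10⁷ Pa = 78.4 MPa
Ordering: 78.4 MPa (case 4) > 54.27 MPa (case 3) > 20.1 MPa (case 1) > 10.2 MPa (case 2)
Final answer: 4, 3, 1, 2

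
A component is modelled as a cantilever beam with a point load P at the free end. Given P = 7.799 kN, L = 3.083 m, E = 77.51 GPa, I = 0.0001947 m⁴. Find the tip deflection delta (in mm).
Model: a cantilever beam with a point load P at the free end, so delta = (P·L^3) / (3·E·I).
Convert to SI units:
  P = 7.799 kN = 7799 N
  E = 77.51 GPa = 7.751 × 10¹⁰ Pa
Substitute:
  delta = (7799 × 3.083^3) / (3 × (7.751 × 10¹⁰) × 0.0001947)
  delta = 0.005048 m
Convert: delta = 0.005048 m = 5.048 mm
Final answer: delta = 5.048 mm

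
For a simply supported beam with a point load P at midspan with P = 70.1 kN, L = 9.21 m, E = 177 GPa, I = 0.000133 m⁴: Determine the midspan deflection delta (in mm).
Model: a simply supported beam with a point load P at midspan, so delta = (P·L^3) / (48·E·I).
Convert to SI units:
  P = 70.1 kN = 70100 N
  E = 177 GPa = 1.77 × 10¹¹ Pa
Substitute:
  delta = (70100 × 9.21^3) / (48 × (1.77 × 10¹¹) × 0.000133)
  delta = 0.04847 m
Convert: delta = 0.04847 m = 48.47 mm
Final answer: delta = 48.47 mm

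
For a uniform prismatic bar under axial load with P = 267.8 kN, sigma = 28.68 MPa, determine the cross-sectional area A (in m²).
Model: a uniform prismatic bar under axial load, so sigma = P / A.
Solve for A: A = P / sigma.
Convert to SI units:
  P = 267.8 kN = 267800 N
  sigma = 28.68 MPa = 2.868 × 10⁷ Pa
Substitute:
  A = 267800 / (2.868 × 10⁷)
  A = 0.009338 m²
Final answer: A = 0.009338 m²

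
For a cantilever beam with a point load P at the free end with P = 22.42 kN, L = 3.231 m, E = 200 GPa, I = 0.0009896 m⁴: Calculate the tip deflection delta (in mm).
Model: a cantilever beam with a point load P at the free end, so delta = (P·L^3) / (3·E·I).
Convert to SI units:
  P = 22.42 kN = 22420 N
  E = 200 GPa = 2 × 10¹¹ Pa
Substitute:
  delta = (22420 × 3.231^3) / (3 × (2 × 10¹¹) × 0.0009896)
  delta = 0.001274 m
Convert: delta = 0.001274 m = 1.274 mm
Final answer: delta = 1.274 mm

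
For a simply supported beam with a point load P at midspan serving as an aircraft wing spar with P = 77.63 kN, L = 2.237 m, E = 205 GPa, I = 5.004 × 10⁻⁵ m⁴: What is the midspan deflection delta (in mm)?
Model: a simply supported beam with a point load P at midspan, so delta = (P·L^3) / (48·E·I).
Convert to SI units:
  P = 77.63 kN = 77630 N
  E = 205 GPa = 2.05 × 10¹¹ Pa
Substitute:
  delta = (77630 × 2.237^3) / (48 × (2.05 × 10¹¹) × (5.004 × 10⁻⁵))
  delta = 0.001765 m
Convert: delta = 0.001765 m = 1.765 mm
Final answer: delta = 1.765 mm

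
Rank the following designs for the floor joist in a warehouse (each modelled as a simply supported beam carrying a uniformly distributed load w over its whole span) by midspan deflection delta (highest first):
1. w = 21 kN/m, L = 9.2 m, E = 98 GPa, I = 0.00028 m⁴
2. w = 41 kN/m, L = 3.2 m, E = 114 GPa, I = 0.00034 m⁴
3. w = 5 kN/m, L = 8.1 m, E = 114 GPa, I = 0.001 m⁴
Model: a simply supported beam carrying a uniformly distributed load w over its whole span, so delta = (5·w·L^4) / (384·E·I) (SI units).
  Case 1: delta = (5 × 21000 × 9.2^4) / (384 × (9.8 × 10¹⁰) × 0.00028) = 0.07139 m = 71.39 mm
  Case 2: delta = (5 × 41000 × 3.2^4) / (384 × (1.14 × 10¹¹) × 0.00034) = 0.001444 m = 1.444 mm
  Case 3: delta = (5 × 5000 × 8.1^4) / (384 × (1.14 × 10¹¹) × 0.001) = 0.002458 m = 2.458 mm
Ordering: 71.39 mm (case 1) > 2.458 mm (case 3) > 1.444 mm (case 2)
Final answer: 1, 3, 2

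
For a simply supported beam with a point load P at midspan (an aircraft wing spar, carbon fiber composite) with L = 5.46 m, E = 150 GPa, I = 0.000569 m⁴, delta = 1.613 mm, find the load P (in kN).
Model: a simply supported beam with a point load P at midspan, so delta = (P·L^3) / (48·E·I).
Solve for P: P = (48·delta·E·I) / L^3.
Convert to SI units:
  E = 150 GPa = 1.5 × 10¹¹ Pa
  delta = 1.613 mm = 0.001613 m
Substitute:
  P = (48 × 0.001613 × (1.5 × 10¹¹) × 0.000569) / 5.46^3
  P = 40600 N
Convert: P = 40600 N = 40.6 kN
Final answer: P = 40.6 kN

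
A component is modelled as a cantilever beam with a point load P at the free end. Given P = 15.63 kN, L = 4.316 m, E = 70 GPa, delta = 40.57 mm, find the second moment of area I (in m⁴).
Model: a cantilever beam with a point load P at the free end, so delta = (P·L^3) / (3·E·I).
Solve for I: I = (P·L^3) / (3·delta·E).
Convert to SI units:
  P = 15.63 kN = 15630 N
  E = 70 GPa = 7 × 10¹⁰ Pa
  delta = 40.57 mm = 0.04057 m
Substitute:
  I = (15630 × 4.316^3) / (3 × 0.04057 × (7 × 10¹⁰))
  I = 0.0001475 m⁴
Final answer: I = 0.0001475 m⁴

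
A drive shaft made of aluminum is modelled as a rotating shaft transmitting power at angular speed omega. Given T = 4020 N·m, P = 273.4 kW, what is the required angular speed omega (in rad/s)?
Model: a rotating shaft transmitting power at angular speed omega, so P = T·omega.
Solve for omega: omega = P / T.
Convert to SI units:
  P = 273.4 kW = 273400 W
Substitute:
  omega = 273400 / 4020
  omega = 68.01 rad/s
Final answer: omega = 68.01 rad/s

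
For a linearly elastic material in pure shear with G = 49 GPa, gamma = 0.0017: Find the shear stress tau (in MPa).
Model: a linearly elastic material in pure shear, so tau = G·gamma.
Convert to SI units:
  G = 49 GPa = 4.9 × 10¹⁰ Pa
Substitute:
  tau = (4.9 × 10¹⁰) × 0.0017
  tau = 8.33 × 10⁷ Pa
Convert: tau = 8.33 × 10⁷ Pa = 83.3 MPa
Final answer: tau = 83.3 MPa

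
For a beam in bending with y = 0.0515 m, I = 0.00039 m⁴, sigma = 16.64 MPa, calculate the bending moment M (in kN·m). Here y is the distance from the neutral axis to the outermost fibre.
Model: a beam in bending, so sigma = (M·y) / I.
Solve for M: M = (sigma·I) / y.
Convert to SI units:
  sigma = 16.64 MPa = 1.664 × 10⁷ Pa
Substitute:
  M = ((1.664 × 10⁷) × 0.00039) / 0.0515
  M = 126000 N·m
Convert: M = 126000 N·m = 126 kN·m
Final answer: M = 126 kN·m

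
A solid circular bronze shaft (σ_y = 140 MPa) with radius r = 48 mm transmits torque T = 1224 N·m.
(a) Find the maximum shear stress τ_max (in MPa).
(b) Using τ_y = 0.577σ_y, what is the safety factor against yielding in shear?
(a) For a solid circular shaft, τ_max = T·r/J with J = π·r^4/2, i.e. τ_max = 2·T / (π·r^3). Convert r = 48 mm = 0.048 m.
  τ_max = (2 × 1224) / (π × 0.048^3) = 7.046 × 10⁶ Pa = 7.046 MPa
(b) τ_y = 0.577 × 140 = 80.78 MPa
  SF = τ_y/τ_max = 80.78 / 7.046 = 11.46
Final answer: (a) τ_max = 7.046 MPa, (b) SF = 11.46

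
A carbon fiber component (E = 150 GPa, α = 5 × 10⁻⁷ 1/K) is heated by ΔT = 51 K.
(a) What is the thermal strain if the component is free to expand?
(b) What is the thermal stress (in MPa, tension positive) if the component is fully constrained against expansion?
(a) Free thermal strain ε_th = α·ΔT = (5 × 10⁻⁷) × 51 = 2.55 × 10⁻⁵
(b) Fully constrained, the expansion is suppressed, so σ = -E·α·ΔT. Convert E = 150 GPa = 1.5 × 10¹¹ Pa.
  σ = -(1.5 × 10¹¹) × (5 × 10⁻⁷) × 51 = -3.825 × 10⁶ Pa = -3.825 MPa (compressive)
Final answer: (a) ε_th = 2.55 × 10⁻⁵, (b) σ = -3.825 MPa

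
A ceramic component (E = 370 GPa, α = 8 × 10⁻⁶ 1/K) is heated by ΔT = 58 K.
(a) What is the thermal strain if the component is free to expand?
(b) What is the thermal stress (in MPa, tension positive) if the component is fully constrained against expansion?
(a) Free thermal strain ε_th = α·ΔT = (8 × 10⁻⁶) × 58 = 0.000464
(b) Fully constrained, the expansion is suppressed, so σ = -E·α·ΔT. Convert E = 370 GPa = 3.7 × 10¹¹ Pa.
  σ = -(3.7 × 10¹¹) × (8 × 10⁻⁶) × 58 = -1.717 × 10⁸ Pa = -171.7 MPa (compressive)
Final answer: (a) ε_th = 0.000464, (b) σ = -171.7 MPa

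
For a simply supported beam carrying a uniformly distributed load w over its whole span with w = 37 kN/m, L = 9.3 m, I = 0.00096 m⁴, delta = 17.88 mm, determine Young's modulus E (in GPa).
Model: a simply supported beam carrying a uniformly distributed load w over its whole span, so delta = (5·w·L^4) / (384·E·I).
Solve for E: E = (5·w·L^4) / (384·delta·I).
Convert to SI units:
  w = 37 kN/m = 37000 N/m
  delta = 17.88 mm = 0.01788 m
Substitute:
  E = (5 × 37000 × 9.3^4) / (384 × 0.01788 × 0.00096)
  E = 2.1 × 10¹¹ Pa
Convert: E = 2.1 × 10¹¹ Pa = 210 GPa
Final answer: E = 210 GPa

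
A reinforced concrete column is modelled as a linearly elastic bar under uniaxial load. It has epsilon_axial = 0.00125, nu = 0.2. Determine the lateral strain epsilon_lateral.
Model: a linearly elastic bar under uniaxial load, so epsilon_lateral = -nu·epsilon_axial.
Substitute:
  epsilon_lateral = -(0.2 × 0.00125)
  epsilon_lateral = -0.00025
Final answer: epsilon_lateral = -0.00025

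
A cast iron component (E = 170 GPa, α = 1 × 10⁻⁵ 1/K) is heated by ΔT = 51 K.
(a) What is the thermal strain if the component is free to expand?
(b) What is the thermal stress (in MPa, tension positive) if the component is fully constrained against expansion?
(a) Free thermal strain ε_th = α·ΔT = (1 × 10⁻⁵) × 51 = 0.00051
(b) Fully constrained, the expansion is suppressed, so σ = -E·α·ΔT. Convert E = 170 GPa = 1.7 × 10¹¹ Pa.
  σ = -(1.7 × 10¹¹) × (1 × 10⁻⁵) × 51 = -8.67 × 10⁷ Pa = -86.7 MPa (compressive)
Final answer: (a) ε_th = 0.00051, (b) σ = -86.7 MPa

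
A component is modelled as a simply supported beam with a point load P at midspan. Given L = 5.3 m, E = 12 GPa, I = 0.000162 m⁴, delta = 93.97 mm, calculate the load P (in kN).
Model: a simply supported beam with a point load P at midspan, so delta = (P·L^3) / (48·E·I).
Solve for P: P = (48·delta·E·I) / L^3.
Convert to SI units:
  E = 12 GPa = 1.2 × 10¹⁰ Pa
  delta = 93.97 mm = 0.09397 m
Substitute:
  P = (48 × 0.09397 × (1.2 × 10¹⁰) × 0.000162) / 5.3^3
  P = 58900 N
Convert: P = 58900 N = 58.9 kN
Final answer: P = 58.9 kN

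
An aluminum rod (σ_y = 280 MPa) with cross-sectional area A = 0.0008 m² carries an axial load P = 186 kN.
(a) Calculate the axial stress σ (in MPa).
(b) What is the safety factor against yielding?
(a) Axial stress σ = P/A. Convert P = 186 kN = 186000 N.
  σ = 186000 / 0.0008 = 2.325 × 10⁸ Pa = 232.5 MPa
(b) Safety factor SF = σ_y/σ = 280 / 232.5 = 1.204
Final answer: (a) σ = 232.5 MPa, (b) SF = 1.204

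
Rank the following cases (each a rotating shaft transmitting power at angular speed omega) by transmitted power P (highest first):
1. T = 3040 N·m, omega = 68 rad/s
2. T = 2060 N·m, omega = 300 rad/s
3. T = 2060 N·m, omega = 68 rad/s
Model: a rotating shaft transmitting power at angular speed omega, so P = T·omega (SI units).
  Case 1: P = 3040 × 68 = 206700 W = 206.7 kW
  Case 2: P = 2060 × 300 = 618000 W = 618 kW
  Case 3: P = 2060 × 68 = 140100 W = 140.1 kW
Ordering: 618 kW (case 2) > 206.7 kW (case 1) > 140.1 kW (case 3)
Final answer: 2, 1, 3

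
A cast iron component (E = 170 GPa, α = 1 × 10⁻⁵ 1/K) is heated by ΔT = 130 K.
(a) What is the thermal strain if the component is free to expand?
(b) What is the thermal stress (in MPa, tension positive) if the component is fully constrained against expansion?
(a) Free thermal strain ε_th = α·ΔT = (1 × 10⁻⁵) × 130 = 0.0013
(b) Fully constrained, the expansion is suppressed, so σ = -E·α·ΔT. Convert E = 170 GPa = 1.7 × 10¹¹ Pa.
  σ = -(1.7 × 10¹¹) × (1 × 10⁻⁵) × 130 = -2.21 × 10⁸ Pa = -221 MPa (compressive)
Final answer: (a) ε_th = 0.0013, (b) σ = -221 MPa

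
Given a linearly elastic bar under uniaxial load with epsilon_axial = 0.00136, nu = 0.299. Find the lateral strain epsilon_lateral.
Model: a linearly elastic bar under uniaxial load, so epsilon_lateral = -nu·epsilon_axial.
Substitute:
  epsilon_lateral = -(0.299 × 0.00136)
  epsilon_lateral = -0.0004066
Final answer: epsilon_lateral = -0.0004066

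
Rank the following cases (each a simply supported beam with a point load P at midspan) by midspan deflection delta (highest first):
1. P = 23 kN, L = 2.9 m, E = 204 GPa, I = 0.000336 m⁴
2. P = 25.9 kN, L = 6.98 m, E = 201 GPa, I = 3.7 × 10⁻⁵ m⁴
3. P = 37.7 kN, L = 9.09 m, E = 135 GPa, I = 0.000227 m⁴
Model: a simply supported beam with a point load P at midspan, so delta = (P·L^3) / (48·E·I) (SI units).
  Case 1: delta = (23000 × 2.9^3) / (48 × (2.04 × 10¹¹) × 0.000336) = 0.0001705 m = 0.1705 mm
  Case 2: delta = (25900 × 6.98^3) / (48 × (2.01 × 10¹¹) × (3.7 × 10⁻⁵)) = 0.02467 m = 24.67 mm
  Case 3: delta = (37700 × 9.09^3) / (48 × (1.35 × 10¹¹) × 0.000227) = 0.01925 m = 19.25 mm
Ordering: 24.67 mm (case 2) > 19.25 mm (case 3) > 0.1705 mm (case 1)
Final answer: 2, 3, 1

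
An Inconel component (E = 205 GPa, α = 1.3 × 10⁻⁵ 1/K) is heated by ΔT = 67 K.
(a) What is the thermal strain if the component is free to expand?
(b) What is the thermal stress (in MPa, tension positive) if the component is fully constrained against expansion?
(a) Free thermal strain ε_th = α·ΔT = (1.3 × 10⁻⁵) × 67 = 0.000871
(b) Fully constrained, the expansion is suppressed, so σ = -E·α·ΔT. Convert E = 205 GPa = 2.05 × 10¹¹ Pa.
  σ = -(2.05 × 10¹¹) × (1.3 × 10⁻⁵) × 67 = -1.786 × 10⁸ Pa = -178.6 MPa (compressive)
Final answer: (a) ε_th = 0.000871, (b) σ = -178.6 MPa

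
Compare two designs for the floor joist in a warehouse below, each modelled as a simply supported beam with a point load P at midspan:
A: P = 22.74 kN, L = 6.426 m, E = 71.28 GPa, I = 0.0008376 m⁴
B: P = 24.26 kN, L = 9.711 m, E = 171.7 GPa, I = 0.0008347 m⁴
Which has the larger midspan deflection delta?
Model: a simply supported beam with a point load P at midspan, so delta = (P·L^3) / (48·E·I) (SI units).
  A: delta = (22740 × 6.426^3) / (48 × (7.128 × 10¹⁰) × 0.0008376) = 0.002106 m = 2.106 mm
  B: delta = (24260 × 9.711^3) / (48 × (1.717 × 10¹¹) × 0.0008347) = 0.00323 m = 3.23 mm
3.23 mm > 2.106 mm, so B is larger.
Final answer: B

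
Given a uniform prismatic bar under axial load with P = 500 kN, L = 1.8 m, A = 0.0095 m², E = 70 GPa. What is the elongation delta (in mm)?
Model: a uniform prismatic bar under axial load, so delta = (P·L) / (A·E).
Convert to SI units:
  P = 500 kN = 500000 N
  E = 70 GPa = 7 × 10¹⁰ Pa
Substitute:
  delta = (500000 × 1.8) / (0.0095 × (7 × 10¹⁰))
  delta = 0.001353 m
Convert: delta = 0.001353 m = 1.353 mm
Final answer: delta = 1.353 mm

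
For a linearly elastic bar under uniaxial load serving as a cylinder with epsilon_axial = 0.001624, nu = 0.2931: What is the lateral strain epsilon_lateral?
Model: a linearly elastic bar under uniaxial load, so epsilon_lateral = -nu·epsilon_axial.
Substitute:
  epsilon_lateral = -(0.2931 × 0.001624)
  epsilon_lateral = -0.000476
Final answer: epsilon_lateral = -0.000476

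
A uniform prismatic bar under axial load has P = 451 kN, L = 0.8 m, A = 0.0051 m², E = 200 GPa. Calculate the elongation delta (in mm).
Model: a uniform prismatic bar under axial load, so delta = (P·L) / (A·E).
Convert to SI units:
  P = 451 kN = 451000 N
  E = 200 GPa = 2 × 10¹¹ Pa
Substitute:
  delta = (451000 × 0.8) / (0.0051 × (2 × 10¹¹))
  delta = 0.0003537 m
Convert: delta = 0.0003537 m = 0.3537 mm
Final answer: delta = 0.3537 mm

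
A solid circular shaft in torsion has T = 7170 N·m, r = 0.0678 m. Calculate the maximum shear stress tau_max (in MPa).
Model: a solid circular shaft in torsion, so tau_max = (2·T) / (π·r^3).
Substitute:
  tau_max = (2 × 7170) / (π × 0.0678^3)
  tau_max = 1.465 × 10⁷ Pa
Convert: tau_max = 1.465 × 10⁷ Pa = 14.65 MPa
Final answer: tau_max = 14.65 MPa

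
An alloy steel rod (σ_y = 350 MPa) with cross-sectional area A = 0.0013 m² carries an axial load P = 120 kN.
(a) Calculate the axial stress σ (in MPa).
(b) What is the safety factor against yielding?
(a) Axial stress σ = P/A. Convert P = 120 kN = 120000 N.
  σ = 120000 / 0.0013 = 9.231 × 10⁷ Pa = 92.31 MPa
(b) Safety factor SF = σ_y/σ = 350 / 92.31 = 3.792
Final answer: (a) σ = 92.31 MPa, (b) SF = 3.792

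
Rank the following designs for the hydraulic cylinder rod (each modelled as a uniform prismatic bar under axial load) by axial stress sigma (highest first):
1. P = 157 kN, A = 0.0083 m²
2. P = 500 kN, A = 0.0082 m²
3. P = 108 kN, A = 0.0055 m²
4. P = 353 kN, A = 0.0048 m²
Model: a uniform prismatic bar under axial load, so sigma = P / A (SI units).
  Case 1: sigma = 157000 / 0.0083 = 1.892 × 10⁷ Pa = 18.92 MPa
  Case 2: sigma = 500000 / 0.0082 = 6.098 × 10⁷ Pa = 60.98 MPa
  Case 3: sigma = 108000 / 0.0055 = 1.964 × 10⁷ Pa = 19.64 MPa
  Case 4: sigma = 353000 / 0.0048 = 7.354 × 10⁷ Pa = 73.54 MPa
Ordering: 73.54 MPa (case 4) > 60.98 MPa (case 2) > 19.64 MPa (case 3) > 18.92 MPa (case 1)
Final answer: 4, 2, 3, 1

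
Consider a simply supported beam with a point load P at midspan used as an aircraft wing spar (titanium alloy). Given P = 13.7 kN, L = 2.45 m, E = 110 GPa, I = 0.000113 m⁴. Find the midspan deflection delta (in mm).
Model: a simply supported beam with a point load P at midspan, so delta = (P·L^3) / (48·E·I).
Convert to SI units:
  P = 13.7 kN = 13700 N
  E = 110 GPa = 1.1 × 10¹¹ Pa
Substitute:
  delta = (13700 × 2.45^3) / (48 × (1.1 × 10¹¹) × 0.000113)
  delta = 0.0003377 m
Convert: delta = 0.0003377 m = 0.3377 mm
Final answer: delta = 0.3377 mm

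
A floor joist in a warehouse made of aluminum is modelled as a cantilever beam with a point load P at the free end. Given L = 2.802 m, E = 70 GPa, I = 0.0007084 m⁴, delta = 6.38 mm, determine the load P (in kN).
Model: a cantilever beam with a point load P at the free end, so delta = (P·L^3) / (3·E·I).
Solve for P: P = (3·delta·E·I) / L^3.
Convert to SI units:
  E = 70 GPa = 7 × 10¹⁰ Pa
  delta = 6.38 mm = 0.00638 m
Substitute:
  P = (3 × 0.00638 × (7 × 10¹⁰) × 0.0007084) / 2.802^3
  P = 43140 N
Convert: P = 43140 N = 43.14 kN
Final answer: P = 43.14 kN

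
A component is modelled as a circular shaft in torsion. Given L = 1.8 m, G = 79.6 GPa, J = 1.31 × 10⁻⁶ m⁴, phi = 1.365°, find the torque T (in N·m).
Model: a circular shaft in torsion, so phi = (T·L) / (G·J).
Solve for T: T = (phi·G·J) / L.
Convert to SI units:
  G = 79.6 GPa = 7.96 × 10¹⁰ Pa
  phi = 1.365° = 0.02382 rad
Substitute:
  T = (0.02382 × (7.96 × 10¹⁰) × (1.31 × 10⁻⁶)) / 1.8
  T = 1380 N·m
Final answer: T = 1380 N·m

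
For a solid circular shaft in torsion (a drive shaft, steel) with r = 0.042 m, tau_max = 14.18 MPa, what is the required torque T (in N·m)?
Model: a solid circular shaft in torsion, so tau_max = (2·T) / (π·r^3).
Solve for T: T = (π·tau_max·r^3) / 2.
Convert to SI units:
  tau_max = 14.18 MPa = 1.418 × 10⁷ Pa
Substitute:
  T = (π × (1.418 × 10⁷) × 0.042^3) / 2
  T = 1650 N·m
Final answer: T = 1650 N·m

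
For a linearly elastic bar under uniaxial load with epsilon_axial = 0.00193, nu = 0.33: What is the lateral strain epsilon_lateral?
Model: a linearly elastic bar under uniaxial load, so epsilon_lateral = -nu·epsilon_axial.
Substitute:
  epsilon_lateral = -(0.33 × 0.00193)
  epsilon_lateral = -0.0006369
Final answer: epsilon_lateral = -0.0006369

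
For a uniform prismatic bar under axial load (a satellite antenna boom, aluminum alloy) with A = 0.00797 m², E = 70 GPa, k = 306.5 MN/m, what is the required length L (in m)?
Model: a uniform prismatic bar under axial load, so k = (A·E) / L.
Solve for L: L = (A·E) / k.
Convert to SI units:
  E = 70 GPa = 7 × 10¹⁰ Pa
  k = 306.5 MN/m = 3.065 × 10⁸ N/m
Substitute:
  L = (0.00797 × (7 × 10¹⁰)) / (3.065 × 10⁸)
  L = 1.82 m
Final answer: L = 1.82 m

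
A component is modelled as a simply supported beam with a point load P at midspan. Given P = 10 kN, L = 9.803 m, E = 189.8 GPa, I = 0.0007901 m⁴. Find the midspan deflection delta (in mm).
Model: a simply supported beam with a point load P at midspan, so delta = (P·L^3) / (48·E·I).
Convert to SI units:
  P = 10 kN = 10000 N
  E = 189.8 GPa = 1.898 × 10¹¹ Pa
Substitute:
  delta = (10000 × 9.803^3) / (48 × (1.898 × 10¹¹) × 0.0007901)
  delta = 0.001309 m
Convert: delta = 0.001309 m = 1.309 mm
Final answer: delta = 1.309 mm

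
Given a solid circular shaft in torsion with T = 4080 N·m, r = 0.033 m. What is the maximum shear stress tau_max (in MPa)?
Model: a solid circular shaft in torsion, so tau_max = (2·T) / (π·r^3).
Substitute:
  tau_max = (2 × 4080) / (π × 0.033^3)
  tau_max = 7.228 × 10⁷ Pa
Convert: tau_max = 7.228 × 10⁷ Pa = 72.28 MPa
Final answer: tau_max = 72.28 MPa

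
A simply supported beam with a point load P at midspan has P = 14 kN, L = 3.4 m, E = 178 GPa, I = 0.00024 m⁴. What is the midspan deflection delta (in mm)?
Model: a simply supported beam with a point load P at midspan, so delta = (P·L^3) / (48·E·I).
Convert to SI units:
  P = 14 kN = 14000 N
  E = 178 GPa = 1.78 × 10¹¹ Pa
Substitute:
  delta = (14000 × 3.4^3) / (48 × (1.78 × 10¹¹) × 0.00024)
  delta = 0.0002683 m
Convert: delta = 0.0002683 m = 0.2683 mm
Final answer: delta = 0.2683 mm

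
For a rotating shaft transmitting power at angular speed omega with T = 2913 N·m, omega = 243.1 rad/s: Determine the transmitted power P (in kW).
Model: a rotating shaft transmitting power at angular speed omega, so P = T·omega.
Substitute:
  P = 2913 × 243.1
  P = 708200 W
Convert: P = 708200 W = 708.2 kW
Final answer: P = 708.2 kW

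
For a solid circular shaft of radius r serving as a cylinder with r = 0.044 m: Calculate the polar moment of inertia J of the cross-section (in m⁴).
Model: a solid circular shaft of radius r, so J = (π·r^4) / 2.
Substitute:
  J = (π × 0.044^4) / 2
  J = 5.887 × 10⁻⁶ m⁴
Final answer: J = 5.887 × 10⁻⁶ m⁴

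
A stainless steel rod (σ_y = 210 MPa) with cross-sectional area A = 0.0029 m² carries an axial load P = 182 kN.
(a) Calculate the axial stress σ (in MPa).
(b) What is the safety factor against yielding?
(a) Axial stress σ = P/A. Convert P = 182 kN = 182000 N.
  σ = 182000 / 0.0029 = 6.276 × 10⁷ Pa = 62.76 MPa
(b) Safety factor SF = σ_y/σ = 210 / 62.76 = 3.346
Final answer: (a) σ = 62.76 MPa, (b) SF = 3.346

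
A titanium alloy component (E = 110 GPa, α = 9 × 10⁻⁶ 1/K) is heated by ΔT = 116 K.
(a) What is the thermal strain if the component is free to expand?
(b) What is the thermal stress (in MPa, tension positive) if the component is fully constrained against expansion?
(a) Free thermal strain ε_th = α·ΔT = (9 × 10⁻⁶) × 116 = 0.001044
(b) Fully constrained, the expansion is suppressed, so σ = -E·α·ΔT. Convert E = 110 GPa = 1.1 × 10¹¹ Pa.
  σ = -(1.1 × 10¹¹) × (9 × 10⁻⁶) × 116 = -1.148 × 10⁸ Pa = -114.8 MPa (compressive)
Final answer: (a) ε_th = 0.001044, (b) σ = -114.8 MPa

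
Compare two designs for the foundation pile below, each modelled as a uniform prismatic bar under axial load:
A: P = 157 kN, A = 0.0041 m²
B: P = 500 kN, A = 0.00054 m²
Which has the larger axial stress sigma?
Model: a uniform prismatic bar under axial load, so sigma = P / A (SI units).
  A: sigma = 157000 / 0.0041 = 3.829 × 10⁷ Pa = 38.29 MPa
  B: sigma = 500000 / 0.00054 = 9.259 × 10⁸ Pa = 925.9 MPa
925.9 MPa > 38.29 MPa, so B is larger.
Final answer: B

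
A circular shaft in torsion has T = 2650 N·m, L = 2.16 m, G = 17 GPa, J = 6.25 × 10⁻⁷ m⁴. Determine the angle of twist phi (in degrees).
Model: a circular shaft in torsion, so phi = (T·L) / (G·J).
Convert to SI units:
  G = 17 GPa = 1.7 × 10¹⁰ Pa
Substitute:
  phi = (2650 × 2.16) / ((1.7 × 10¹⁰) × (6.25 × 10⁻⁷))
  phi = 0.5387 rad
Convert to degrees: phi = 0.5387 × 180/π = 30.87°
Final answer: phi = 30.87°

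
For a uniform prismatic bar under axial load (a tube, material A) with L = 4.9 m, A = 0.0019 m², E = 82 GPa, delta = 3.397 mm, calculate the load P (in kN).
Model: a uniform prismatic bar under axial load, so delta = (P·L) / (A·E).
Solve for P: P = (delta·A·E) / L.
Convert to SI units:
  E = 82 GPa = 8.2 × 10¹⁰ Pa
  delta = 3.397 mm = 0.003397 m
Substitute:
  P = (0.003397 × 0.0019 × (8.2 × 10¹⁰)) / 4.9
  P = 108000 N
Convert: P = 108000 N = 108 kN
Final answer: P = 108 kN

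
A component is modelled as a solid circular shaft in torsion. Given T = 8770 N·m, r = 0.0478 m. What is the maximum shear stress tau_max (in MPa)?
Model: a solid circular shaft in torsion, so tau_max = (2·T) / (π·r^3).
Substitute:
  tau_max = (2 × 8770) / (π × 0.0478^3)
  tau_max = 5.112 × 10⁷ Pa
Convert: tau_max = 5.112 × 10⁷ Pa = 51.12 MPa
Final answer: tau_max = 51.12 MPa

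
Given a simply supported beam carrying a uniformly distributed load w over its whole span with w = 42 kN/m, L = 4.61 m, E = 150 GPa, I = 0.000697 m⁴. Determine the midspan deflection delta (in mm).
Model: a simply supported beam carrying a uniformly distributed load w over its whole span, so delta = (5·w·L^4) / (384·E·I).
Convert to SI units:
  w = 42 kN/m = 42000 N/m
  E = 150 GPa = 1.5 × 10¹¹ Pa
Substitute:
  delta = (5 × 42000 × 4.61^4) / (384 × (1.5 × 10¹¹) × 0.000697)
  delta = 0.002362 m
Convert: delta = 0.002362 m = 2.362 mm
Final answer: delta = 2.362 mm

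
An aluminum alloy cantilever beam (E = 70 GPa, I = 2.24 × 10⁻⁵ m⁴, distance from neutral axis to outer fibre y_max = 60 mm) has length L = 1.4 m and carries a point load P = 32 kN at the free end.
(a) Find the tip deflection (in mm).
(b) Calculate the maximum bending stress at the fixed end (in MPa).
(a) Tip deflection of a cantilever with an end point load: δ = P·L^3 / (3·E·I). Convert P = 32 kN = 32000 N, E = 70 GPa = 7 × 10¹⁰ Pa.
  δ = (32000 × 1.4^3) / (3 × (7 × 10¹⁰) × (2.24 × 10⁻⁵)) = 0.01867 m = 18.67 mm
(b) Maximum bending moment at the fixed end: M = P·L = 32000 × 1.4 = 44800 N·m. Convert y_max = 60 mm = 0.06 m.
  σ = M·y_max / I = (44800 × 0.06) / (2.24 × 10⁻⁵) = 1.2 × 10⁸ Pa = 120 MPa
Final answer: (a) δ = 18.67 mm, (b) σ = 120 MPa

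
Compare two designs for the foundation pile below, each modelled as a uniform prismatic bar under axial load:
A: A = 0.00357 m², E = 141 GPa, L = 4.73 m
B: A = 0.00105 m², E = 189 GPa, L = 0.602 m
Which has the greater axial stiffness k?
Model: a uniform prismatic bar under axial load, so k = (A·E) / L (SI units).
  A: k = (0.00357 × (1.41 × 10¹¹)) / 4.73 = 1.064 × 10⁸ N/m = 106.4 MN/m
  B: k = (0.00105 × (1.89 × 10¹¹)) / 0.602 = 3.297 × 10⁸ N/m = 329.7 MN/m
329.7 MN/m > 106.4 MN/m, so B is larger.
Final answer: B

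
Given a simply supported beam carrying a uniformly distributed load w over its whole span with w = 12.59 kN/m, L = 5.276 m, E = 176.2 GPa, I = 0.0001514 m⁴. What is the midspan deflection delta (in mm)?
Model: a simply supported beam carrying a uniformly distributed load w over its whole span, so delta = (5·w·L^4) / (384·E·I).
Convert to SI units:
  w = 12.59 kN/m = 12590 N/m
  E = 176.2 GPa = 1.762 × 10¹¹ Pa
Substitute:
  delta = (5 × 12590 × 5.276^4) / (384 × (1.762 × 10¹¹) × 0.0001514)
  delta = 0.004762 m
Convert: delta = 0.004762 m = 4.762 mm
Final answer: delta = 4.762 mm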